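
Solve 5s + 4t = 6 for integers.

Step 1: Check solvability.
gcd(5, 4) = 1
Since 1 divides 6, solutions exist.

Step 2: Apply extended Euclidean algorithm to find gcd.
We find integers such that 5*x0 + 4*y0 = 1

Step 3: Scale the particular solution.
Multiply by 6/1 = 6:
s = 6, t = -6

Step 4: Verify.
5*(6) + 4*(-6) = 6 = 6 ✓

s = 6, t = -6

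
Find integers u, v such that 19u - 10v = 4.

Step 1: Check solvability.
gcd(19, 10) = 1
Since 1 divides 4, solutions exist.

Step 2: Apply extended Euclidean algorithm to find gcd.
We find integers such that 19*x0 + 10*y0 = 1

Step 3: Scale the particular solution.
Multiply by 4/1 = 4:
u = -4, v = -8

Step 4: Verify.
19*(-4) - 10*(-8) = 4 = 4 ✓

u = -4, v = -8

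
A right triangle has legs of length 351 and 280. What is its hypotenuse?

c² = a² + b² = 351² + 280² = 123201 + 78400 = 201601
c = 449

449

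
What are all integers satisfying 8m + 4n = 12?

Step 1: Compute gcd(8, 4) = 4.
Since 4 divides 12, solutions exist.

Step 2: Find a particular solution using extended Euclidean algorithm.
We get m₀ = 0, n₀ = 3.
Check: 8*0 + 4*3 = 12 = 12 ✓

Step 3: Write the general solution.
m = 0 + (4/4)t = 0 + 1t
n = 3 - (8/4)t = 3 - 2t
for any integer t.

m = 0 + 1t, n = 3 - 2t for integer t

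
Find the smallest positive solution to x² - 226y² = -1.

We need x² = 226y² - 1. Try successive y:
y = 1: x² = 226·1² - 1 = 225 = 15² ✓
Check: 15² - 226·1² = 225 - 226 = -1 ✓

x = 15, y = 1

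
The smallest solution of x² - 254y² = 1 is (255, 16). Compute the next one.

Solutions to x² - Dy² = 1 are generated by powers of (x₀ + y₀√D).
The next solution satisfies x₁ + y₁√254 = (x₀ + y₀√254)², giving:
x₁ = x₀² + 254y₀² = 255² + 254·16² = 65025 + 65024 = 130049
y₁ = 2x₀y₀ = 2·255·16 = 8160

Verify: 130049² - 254·8160² = 16912742401 - 16912742400 = 1 ✓

x = 130049, y = 8160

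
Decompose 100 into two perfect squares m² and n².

We need to find integers m, n > 0 such that m² + n² = 100.
Trying m = 6: n² = 100 - 6² = 100 - 36 = 64
n = 8
Check: 6² + 8² = 36 + 64 = 100 ✓

100 = 6² + 8²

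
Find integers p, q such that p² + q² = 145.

We need to find integers p, q > 0 such that p² + q² = 145.
Trying p = 1: q² = 145 - 1² = 145 - 1 = 144
q = 12
Check: 1² + 12² = 1 + 144 = 145 ✓

145 = 1² + 12²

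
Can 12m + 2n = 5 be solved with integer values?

Step 1: Compute gcd(12, 2).
gcd(12, 2) = 2

Step 2: Check divisibility.
Does 2 divide 5? 5 = 2 x 2 + 1, so no.

By the theorem on linear Diophantine equations, 12m + 2n = 5 has integer solutions if and only if gcd(12, 2) divides 5. Since 2 does not divide 5, no solutions exist.

No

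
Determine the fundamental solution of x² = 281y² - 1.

We need x² = 281y² - 1. Try successive y:
y = 1: x² = 281·1² - 1 = 280, not a perfect square
y = 2: x² = 281·2² - 1 = 1123, not a perfect square
y = 3: x² = 281·3² - 1 = 2528, not a perfect square
...
y = 63445: x² = 281·63445² - 1 = 1131100315024 = 1063532² ✓
Check: 1063532² - 281·63445² = 1131100315024 - 1131100315025 = -1 ✓

x = 1063532, y = 63445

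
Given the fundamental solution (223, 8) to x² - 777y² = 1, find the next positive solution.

Solutions to x² - Dy² = 1 are generated by powers of (x₀ + y₀√D).
The next solution satisfies x₁ + y₁√777 = (x₀ + y₀√777)², giving:
x₁ = x₀² + 777y₀² = 223² + 777·8² = 49729 + 49728 = 99457
y₁ = 2x₀y₀ = 2·223·8 = 3568

Verify: 99457² - 777·3568² = 9891694849 - 9891694848 = 1 ✓

x = 99457, y = 3568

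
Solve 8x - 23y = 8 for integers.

Step 1: Check solvability.
gcd(8, 23) = 1
Since 1 divides 8, solutions exist.

Step 2: Apply extended Euclidean algorithm to find gcd.
We find integers such that 8*x0 + 23*y0 = 1

Step 3: Scale the particular solution.
Multiply by 8/1 = 8:
x = 24, y = 8

Step 4: Verify.
8*(24) - 23*(8) = 8 = 8 ✓

x = 24, y = 8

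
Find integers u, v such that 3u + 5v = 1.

Step 1: Check solvability.
gcd(3, 5) = 1
Since 1 divides 1, solutions exist.

Step 2: Apply extended Euclidean algorithm to find gcd.
We find integers such that 3*x0 + 5*y0 = 1

Step 3: Scale the particular solution.
Multiply by 1/1 = 1:
u = 2, v = -1

Step 4: Verify.
3*(2) + 5*(-1) = 1 = 1 ✓

u = 2, v = -1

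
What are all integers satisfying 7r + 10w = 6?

Step 1: Compute gcd(7, 10) = 1.
Since 1 divides 6, solutions exist.

Step 2: Find a particular solution using extended Euclidean algorithm.
We get r₀ = 18, w₀ = -12.
Check: 7*18 + 10*-12 = 6 = 6 ✓

Step 3: Write the general solution.
r = 18 + (10/1)t = 18 + 10t
w = -12 - (7/1)t = -12 - 7t
for any integer t.

r = 18 + 10t, w = -12 - 7t for integer t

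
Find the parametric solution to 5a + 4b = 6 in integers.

Step 1: Compute gcd(5, 4) = 1.
Since 1 divides 6, solutions exist.

Step 2: Find a particular solution using extended Euclidean algorithm.
We get a₀ = 6, b₀ = -6.
Check: 5*6 + 4*-6 = 6 = 6 ✓

Step 3: Write the general solution.
a = 6 + (4/1)t = 6 + 4t
b = -6 - (5/1)t = -6 - 5t
for any integer t.

a = 6 + 4t, b = -6 - 5t for integer t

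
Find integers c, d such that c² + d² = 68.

We need to find integers c, d > 0 such that c² + d² = 68.
Trying c = 2: d² = 68 - 2² = 68 - 4 = 64
d = 8
Check: 2² + 8² = 4 + 64 = 68 ✓

68 = 2² + 8²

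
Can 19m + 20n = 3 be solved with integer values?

Step 1: Compute gcd(19, 20).
gcd(19, 20) = 1

Step 2: Check divisibility.
Does 1 divide 3? 3 = 1 x 3, so yes.

By the theorem on linear Diophantine equations, 19m + 20n = 3 has integer solutions if and only if gcd(19, 20) divides 3. Since 1 | 3, solutions exist.

Yes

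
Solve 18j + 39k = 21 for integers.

Step 1: Check solvability.
gcd(18, 39) = 3
Since 3 divides 21, solutions exist.

Step 2: Apply extended Euclidean algorithm to find gcd.
We find integers such that 18*x0 + 39*y0 = 3

Step 3: Scale the particular solution.
Multiply by 21/3 = 7:
j = -14, k = 7

Step 4: Verify.
18*(-14) + 39*(7) = 21 = 21 ✓

j = -14, k = 7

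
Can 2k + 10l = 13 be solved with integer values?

Step 1: Compute gcd(2, 10).
gcd(2, 10) = 2

Step 2: Check divisibility.
Does 2 divide 13? 13 = 2 x 6 + 1, so no.

By the theorem on linear Diophantine equations, 2k + 10l = 13 has integer solutions if and only if gcd(2, 10) divides 13. Since 2 does not divide 13, no solutions exist.

No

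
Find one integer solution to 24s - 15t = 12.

Step 1: Check solvability.
gcd(24, 15) = 3
Since 3 divides 12, solutions exist.

Step 2: Apply extended Euclidean algorithm to find gcd.
We find integers such that 24*x0 + 15*y0 = 3

Step 3: Scale the particular solution.
Multiply by 12/3 = 4:
s = 8, t = 12

Step 4: Verify.
24*(8) - 15*(12) = 12 = 12 ✓

s = 8, t = 12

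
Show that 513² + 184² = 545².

Compute a² + b² = 513² + 184² = 263169 + 33856 = 297025
Compute c² = 545² = 297025
Since 297025 = 297025, confirmed.

Yes, it is a Pythagorean triple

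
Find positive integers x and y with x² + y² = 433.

We need to find integers x, y > 0 such that x² + y² = 433.
Trying x = 12: y² = 433 - 12² = 433 - 144 = 289
y = 17
Check: 12² + 17² = 144 + 289 = 433 ✓

433 = 12² + 17²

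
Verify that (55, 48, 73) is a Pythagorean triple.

Compute a² + b²:
55² + 48² = 3025 + 2304 = 5329
Compute c²:
73² = 5329
Since 5329 = 5329, it is a Pythagorean triple.

Yes, it is a Pythagorean triple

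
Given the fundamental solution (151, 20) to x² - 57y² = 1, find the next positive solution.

Solutions to x² - Dy² = 1 are generated by powers of (x₀ + y₀√D).
The next solution satisfies x₁ + y₁√57 = (x₀ + y₀√57)², giving:
x₁ = x₀² + 57y₀² = 151² + 57·20² = 22801 + 22800 = 45601
y₁ = 2x₀y₀ = 2·151·20 = 6040

Verify: 45601² - 57·6040² = 2079451201 - 2079451200 = 1 ✓

x = 45601, y = 6040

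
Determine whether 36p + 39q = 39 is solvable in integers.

Step 1: Compute gcd(36, 39).
gcd(36, 39) = 3

Step 2: Check divisibility.
Does 3 divide 39? 39 = 3 x 13, so yes.

By the theorem on linear Diophantine equations, 36p + 39q = 39 has integer solutions if and only if gcd(36, 39) divides 39. Since 3 | 39, solutions exist.

Yes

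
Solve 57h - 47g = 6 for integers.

Step 1: Check solvability.
gcd(57, 47) = 1
Since 1 divides 6, solutions exist.

Step 2: Apply extended Euclidean algorithm to find gcd.
We find integers such that 57*x0 + 47*y0 = 1

Step 3: Scale the particular solution.
Multiply by 6/1 = 6:
h = -84, g = -102

Step 4: Verify.
57*(-84) - 47*(-102) = 6 = 6 ✓

h = -84, g = -102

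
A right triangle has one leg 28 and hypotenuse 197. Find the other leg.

a² = c² - b² = 38809 - 784 = 38025
a = 195

195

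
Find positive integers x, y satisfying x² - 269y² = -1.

We need x² = 269y² - 1. Try successive y:
y = 1: x² = 269·1² - 1 = 268, not a perfect square
y = 2: x² = 269·2² - 1 = 1075, not a perfect square
y = 3: x² = 269·3² - 1 = 2420, not a perfect square
...
y = 5: x² = 269·5² - 1 = 6724 = 82² ✓
Check: 82² - 269·5² = 6724 - 6725 = -1 ✓

x = 82, y = 5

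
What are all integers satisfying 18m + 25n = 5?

Step 1: Compute gcd(18, 25) = 1.
Since 1 divides 5, solutions exist.

Step 2: Find a particular solution using extended Euclidean algorithm.
We get m₀ = 35, n₀ = -25.
Check: 18*35 + 25*-25 = 5 = 5 ✓

Step 3: Write the general solution.
m = 35 + (25/1)t = 35 + 25t
n = -25 - (18/1)t = -25 - 18t
for any integer t.

m = 35 + 25t, n = -25 - 18t for integer t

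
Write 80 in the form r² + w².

We need to find integers r, w > 0 such that r² + w² = 80.
Trying r = 4: w² = 80 - 4² = 80 - 16 = 64
w = 8
Check: 4² + 8² = 16 + 64 = 80 ✓

80 = 4² + 8²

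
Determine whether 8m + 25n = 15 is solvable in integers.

Step 1: Compute gcd(8, 25).
gcd(8, 25) = 1

Step 2: Check divisibility.
Does 1 divide 15? 15 = 1 x 15, so yes.

By the theorem on linear Diophantine equations, 8m + 25n = 15 has integer solutions if and only if gcd(8, 25) divides 15. Since 1 | 15, solutions exist.

Yes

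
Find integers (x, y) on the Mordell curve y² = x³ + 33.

Try small integer x values and check whether x³ + 33 is a perfect square.
x = -2: x³ + 33 = -2³ + 33 = -8 + 33 = 25
Is 25 a perfect square? 5² = 25 ✓
So (x, y) = (-2, -5) is a solution.

x = -2, y = -5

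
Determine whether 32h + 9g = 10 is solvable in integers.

Step 1: Compute gcd(32, 9).
gcd(32, 9) = 1

Step 2: Check divisibility.
Does 1 divide 10? 10 = 1 x 10, so yes.

By the theorem on linear Diophantine equations, 32h + 9g = 10 has integer solutions if and only if gcd(32, 9) divides 10. Since 1 | 10, solutions exist.

Yes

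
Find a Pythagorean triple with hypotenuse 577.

We need a² + b² = 577² = 332929.
Trying: 575² + 48² = 330625 + 2304 = 332929 ✓

(575, 48, 577)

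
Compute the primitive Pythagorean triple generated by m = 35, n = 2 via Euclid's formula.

a = m² - n² = 1225 - 4 = 1221
b = 2mn = 2·35·2 = 140
c = m² + n² = 1225 + 4 = 1229
Verify: 1221² + 140² = 1490841 + 19600 = 1510441 = 1229² ✓

(1221, 140, 1229)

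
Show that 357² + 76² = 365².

Compute a² + b² = 357² + 76² = 127449 + 5776 = 133225
Compute c² = 365² = 133225
Since 133225 = 133225, confirmed.

Yes, it is a Pythagorean triple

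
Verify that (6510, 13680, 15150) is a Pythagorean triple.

Compute a² + b² = 6510² + 13680² = 42380100 + 187142400 = 229522500
Compute c² = 15150² = 229522500
Since 229522500 = 229522500, confirmed.

Yes, it is a Pythagorean triple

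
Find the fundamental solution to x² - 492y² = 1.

We seek the smallest positive integers (x, y) with x² - 492y² = 1, i.e., x² = 492y² + 1.
Try successive y values:
y = 1: x² = 492·1² + 1 = 493, not a perfect square
y = 2: x² = 492·2² + 1 = 1969, not a perfect square
y = 3: x² = 492·3² + 1 = 4429, not a perfect square
... continuing the search (or via continued fractions) ...
y = 1342: x² = 492·1342² + 1 = 886074289, x = 29767 ✓

Verify: 29767² - 492·1342² = 886074289 - 886074288 = 1 ✓

x = 29767, y = 1342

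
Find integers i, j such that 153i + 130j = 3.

Step 1: Check solvability.
gcd(153, 130) = 1
Since 1 divides 3, solutions exist.

Step 2: Apply extended Euclidean algorithm to find gcd.
We find integers such that 153*x0 + 130*y0 = 1

Step 3: Scale the particular solution.
Multiply by 3/1 = 3:
i = 51, j = -60

Step 4: Verify.
153*(51) + 130*(-60) = 3 = 3 ✓

i = 51, j = -60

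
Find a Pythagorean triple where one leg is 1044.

We need the other leg and hypotenuse such that 1044² + x² = c².
Take x = 1520, c = 1844: 1044² + 1520² = 1089936 + 2310400 = 3400336 = 1844² ✓
Triple: (1044, 1520, 1844)

(1044, 1520, 1844)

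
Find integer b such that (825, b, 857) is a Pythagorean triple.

b² = c² - a² = 857² - 825² = 734449 - 680625 = 53824
b = sqrt(53824) = 232

232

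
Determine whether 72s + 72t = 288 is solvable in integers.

Step 1: Compute gcd(72, 72).
gcd(72, 72) = 72

Step 2: Check divisibility.
Does 72 divide 288? 288 = 72 x 4, so yes.

By the theorem on linear Diophantine equations, 72s + 72t = 288 has integer solutions if and only if gcd(72, 72) divides 288. Since 72 | 288, solutions exist.

Yes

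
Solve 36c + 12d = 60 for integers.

Step 1: Check solvability.
gcd(36, 12) = 12
Since 12 divides 60, solutions exist.

Step 2: Apply extended Euclidean algorithm to find gcd.
We find integers such that 36*x0 + 12*y0 = 12

Step 3: Scale the particular solution.
Multiply by 60/12 = 5:
c = 0, d = 5

Step 4: Verify.
36*(0) + 12*(5) = 60 = 60 ✓

c = 0, d = 5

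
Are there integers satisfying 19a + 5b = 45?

Step 1: Compute gcd(19, 5).
gcd(19, 5) = 1

Step 2: Check divisibility.
Does 1 divide 45? 45 = 1 x 45, so yes.

By the theorem on linear Diophantine equations, 19a + 5b = 45 has integer solutions if and only if gcd(19, 5) divides 45. Since 1 | 45, solutions exist.

Yes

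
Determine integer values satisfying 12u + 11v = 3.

Step 1: Check solvability.
gcd(12, 11) = 1
Since 1 divides 3, solutions exist.

Step 2: Apply extended Euclidean algorithm to find gcd.
We find integers such that 12*x0 + 11*y0 = 1

Step 3: Scale the particular solution.
Multiply by 3/1 = 3:
u = 3, v = -3

Step 4: Verify.
12*(3) + 11*(-3) = 3 = 3 ✓

u = 3, v = -3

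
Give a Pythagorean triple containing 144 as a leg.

We need the other leg and hypotenuse such that 144² + x² = c².
Take x = 858, c = 870: 144² + 858² = 20736 + 736164 = 756900 = 870² ✓
Triple: (858, 144, 870)

(858, 144, 870)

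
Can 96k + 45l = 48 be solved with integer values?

Step 1: Compute gcd(96, 45).
gcd(96, 45) = 3

Step 2: Check divisibility.
Does 3 divide 48? 48 = 3 x 16, so yes.

By the theorem on linear Diophantine equations, 96k + 45l = 48 has integer solutions if and only if gcd(96, 45) divides 48. Since 3 | 48, solutions exist.

Yes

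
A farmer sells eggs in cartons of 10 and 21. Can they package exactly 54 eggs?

We need non-negative a, b with 10a + 21b = 54.
gcd(10, 21) = 1 divides 54, but no a in [0, 5] gives non-negative b.

No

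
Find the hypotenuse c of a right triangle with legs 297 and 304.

c² = a² + b² = 297² + 304² = 88209 + 92416 = 180625
c = 425

425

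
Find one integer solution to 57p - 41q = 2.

Step 1: Check solvability.
gcd(57, 41) = 1
Since 1 divides 2, solutions exist.

Step 2: Apply extended Euclidean algorithm to find gcd.
We find integers such that 57*x0 + 41*y0 = 1

Step 3: Scale the particular solution.
Multiply by 2/1 = 2:
p = 36, q = 50

Step 4: Verify.
57*(36) - 41*(50) = 2 = 2 ✓

p = 36, q = 50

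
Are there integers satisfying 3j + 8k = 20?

Step 1: Compute gcd(3, 8).
gcd(3, 8) = 1

Step 2: Check divisibility.
Does 1 divide 20? 20 = 1 x 20, so yes.

By the theorem on linear Diophantine equations, 3j + 8k = 20 has integer solutions if and only if gcd(3, 8) divides 20. Since 1 | 20, solutions exist.

Yes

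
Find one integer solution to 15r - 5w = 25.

Step 1: Check solvability.
gcd(15, 5) = 5
Since 5 divides 25, solutions exist.

Step 2: Apply extended Euclidean algorithm to find gcd.
We find integers such that 15*x0 + 5*y0 = 5

Step 3: Scale the particular solution.
Multiply by 25/5 = 5:
r = 0, w = -5

Step 4: Verify.
15*(0) - 5*(-5) = 25 = 25 ✓

r = 0, w = -5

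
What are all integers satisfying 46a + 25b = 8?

Step 1: Compute gcd(46, 25) = 1.
Since 1 divides 8, solutions exist.

Step 2: Find a particular solution using extended Euclidean algorithm.
We get a₀ = 48, b₀ = -88.
Check: 46*48 + 25*-88 = 8 = 8 ✓

Step 3: Write the general solution.
a = 48 + (25/1)t = 48 + 25t
b = -88 - (46/1)t = -88 - 46t
for any integer t.

a = 48 + 25t, b = -88 - 46t for integer t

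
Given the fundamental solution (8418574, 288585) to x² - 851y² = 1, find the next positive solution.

Solutions to x² - Dy² = 1 are generated by powers of (x₀ + y₀√D).
The next solution satisfies x₁ + y₁√851 = (x₀ + y₀√851)², giving:
x₁ = x₀² + 851y₀² = 8418574² + 851·288585² = 70872388193476 + 70872388193475 = 141744776386951
y₁ = 2x₀y₀ = 2·8418574·288585 = 4858948355580

Verify: 141744776386951² - 851·4858948355580² = 20091581632986741785683076401 - 20091581632986741785683076400 = 1 ✓

x = 141744776386951, y = 4858948355580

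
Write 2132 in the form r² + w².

We need to find integers r, w > 0 such that r² + w² = 2132.
Trying r = 4: w² = 2132 - 4² = 2132 - 16 = 2116
w = 46
Check: 4² + 46² = 16 + 2116 = 2132 ✓

2132 = 4² + 46²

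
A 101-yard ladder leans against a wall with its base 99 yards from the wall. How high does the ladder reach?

The ladder, wall, and ground form a right triangle with hypotenuse 101 and one leg 99.
By the Pythagorean theorem: h² = 101² - 99² = 10201 - 9801 = 400
h = √400 = 20 yards

20 yards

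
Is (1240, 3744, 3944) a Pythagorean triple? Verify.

Compute a² + b² = 1240² + 3744² = 1537600 + 14017536 = 15555136
Compute c² = 3944² = 15555136
Since 15555136 = 15555136, confirmed.

Yes, it is a Pythagorean triple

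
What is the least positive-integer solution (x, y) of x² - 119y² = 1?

We seek the smallest positive integers (x, y) with x² - 119y² = 1, i.e., x² = 119y² + 1.
Try successive y values:
y = 1: x² = 119·1² + 1 = 120, not a perfect square
y = 2: x² = 119·2² + 1 = 477, not a perfect square
y = 3: x² = 119·3² + 1 = 1072, not a perfect square
... continuing the search (or via continued fractions) ...
y = 11: x² = 119·11² + 1 = 14400, x = 120 ✓

Verify: 120² - 119·11² = 14400 - 14399 = 1 ✓

x = 120, y = 11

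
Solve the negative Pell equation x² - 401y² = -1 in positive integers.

We need x² = 401y² - 1. Try successive y:
y = 1: x² = 401·1² - 1 = 400 = 20² ✓
Check: 20² - 401·1² = 400 - 401 = -1 ✓

x = 20, y = 1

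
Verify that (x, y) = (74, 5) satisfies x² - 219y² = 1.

Compute x² = 74² = 5476
Compute 219y² = 219·5² = 219·25 = 5475
x² - 219y² = 5476 - 5475 = 1
Since this equals 1, (74, 5) is a solution.

Yes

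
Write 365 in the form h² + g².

We need to find integers h, g > 0 such that h² + g² = 365.
Trying h = 2: g² = 365 - 2² = 365 - 4 = 361
g = 19
Check: 2² + 19² = 4 + 361 = 365 ✓

365 = 2² + 19²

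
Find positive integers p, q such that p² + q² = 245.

Search for p with 245 - p² a perfect square.
p = 7: 245 - 7² = 245 - 49 = 196 = 14² ✓
So p = 7, q = 14.

p = 7, q = 14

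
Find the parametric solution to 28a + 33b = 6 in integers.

Step 1: Compute gcd(28, 33) = 1.
Since 1 divides 6, solutions exist.

Step 2: Find a particular solution using extended Euclidean algorithm.
We get a₀ = 78, b₀ = -66.
Check: 28*78 + 33*-66 = 6 = 6 ✓

Step 3: Write the general solution.
a = 78 + (33/1)t = 78 + 33t
b = -66 - (28/1)t = -66 - 28t
for any integer t.

a = 78 + 33t, b = -66 - 28t for integer t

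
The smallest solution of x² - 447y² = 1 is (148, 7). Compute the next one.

Solutions to x² - Dy² = 1 are generated by powers of (x₀ + y₀√D).
The next solution satisfies x₁ + y₁√447 = (x₀ + y₀√447)², giving:
x₁ = x₀² + 447y₀² = 148² + 447·7² = 21904 + 21903 = 43807
y₁ = 2x₀y₀ = 2·148·7 = 2072

Verify: 43807² - 447·2072² = 1919053249 - 1919053248 = 1 ✓

x = 43807, y = 2072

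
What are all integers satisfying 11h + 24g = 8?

Step 1: Compute gcd(11, 24) = 1.
Since 1 divides 8, solutions exist.

Step 2: Find a particular solution using extended Euclidean algorithm.
We get h₀ = 88, g₀ = -40.
Check: 11*88 + 24*-40 = 8 = 8 ✓

Step 3: Write the general solution.
h = 88 + (24/1)t = 88 + 24t
g = -40 - (11/1)t = -40 - 11t
for any integer t.

h = 88 + 24t, g = -40 - 11t for integer t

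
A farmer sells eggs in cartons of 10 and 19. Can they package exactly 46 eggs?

We need non-negative a, b with 10a + 19b = 46.
gcd(10, 19) = 1 divides 46, but no a in [0, 4] gives non-negative b.

No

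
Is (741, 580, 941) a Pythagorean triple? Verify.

Compute a² + b² = 741² + 580² = 549081 + 336400 = 885481
Compute c² = 941² = 885481
Since 885481 = 885481, confirmed.

Yes, it is a Pythagorean triple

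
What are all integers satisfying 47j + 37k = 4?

Step 1: Compute gcd(47, 37) = 1.
Since 1 divides 4, solutions exist.

Step 2: Find a particular solution using extended Euclidean algorithm.
We get j₀ = -44, k₀ = 56.
Check: 47*-44 + 37*56 = 4 = 4 ✓

Step 3: Write the general solution.
j = -44 + (37/1)t = -44 + 37t
k = 56 - (47/1)t = 56 - 47t
for any integer t.

j = -44 + 37t, k = 56 - 47t for integer t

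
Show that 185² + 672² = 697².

Compute a² + b²:
185² + 672² = 34225 + 451584 = 485809
Compute c²:
697² = 485809
Since 485809 = 485809, it is a Pythagorean triple.

Yes, it is a Pythagorean triple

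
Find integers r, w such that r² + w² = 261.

We need to find integers r, w > 0 such that r² + w² = 261.
Trying r = 6: w² = 261 - 6² = 261 - 36 = 225
w = 15
Check: 6² + 15² = 36 + 225 = 261 ✓

261 = 6² + 15²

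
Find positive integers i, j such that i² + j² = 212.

Search for i with 212 - i² a perfect square.
i = 4: 212 - 4² = 212 - 16 = 196 = 14² ✓
So i = 4, j = 14.

i = 4, j = 14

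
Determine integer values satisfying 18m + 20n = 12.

Step 1: Check solvability.
gcd(18, 20) = 2
Since 2 divides 12, solutions exist.

Step 2: Apply extended Euclidean algorithm to find gcd.
We find integers such that 18*x0 + 20*y0 = 2

Step 3: Scale the particular solution.
Multiply by 12/2 = 6:
m = -6, n = 6

Step 4: Verify.
18*(-6) + 20*(6) = 12 = 12 ✓

m = -6, n = 6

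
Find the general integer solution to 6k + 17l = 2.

Step 1: Compute gcd(6, 17) = 1.
Since 1 divides 2, solutions exist.

Step 2: Find a particular solution using extended Euclidean algorithm.
We get k₀ = 6, l₀ = -2.
Check: 6*6 + 17*-2 = 2 = 2 ✓

Step 3: Write the general solution.
k = 6 + (17/1)t = 6 + 17t
l = -2 - (6/1)t = -2 - 6t
for any integer t.

k = 6 + 17t, l = -2 - 6t for integer t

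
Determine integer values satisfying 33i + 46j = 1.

Step 1: Check solvability.
gcd(33, 46) = 1
Since 1 divides 1, solutions exist.

Step 2: Apply extended Euclidean algorithm to find gcd.
We find integers such that 33*x0 + 46*y0 = 1

Step 3: Scale the particular solution.
Multiply by 1/1 = 1:
i = 7, j = -5

Step 4: Verify.
33*(7) + 46*(-5) = 1 = 1 ✓

i = 7, j = -5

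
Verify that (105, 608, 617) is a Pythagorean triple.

Compute a² + b² = 105² + 608² = 11025 + 369664 = 380689
Compute c² = 617² = 380689
Since 380689 = 380689, confirmed.

Yes, it is a Pythagorean triple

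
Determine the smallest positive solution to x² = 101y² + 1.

We seek the smallest positive integers (x, y) with x² - 101y² = 1, i.e., x² = 101y² + 1.
Try successive y values:
y = 1: x² = 101·1² + 1 = 102, not a perfect square
y = 2: x² = 101·2² + 1 = 405, not a perfect square
y = 3: x² = 101·3² + 1 = 910, not a perfect square
... continuing the search (or via continued fractions) ...
y = 20: x² = 101·20² + 1 = 40401, x = 201 ✓

Verify: 201² - 101·20² = 40401 - 40400 = 1 ✓

x = 201, y = 20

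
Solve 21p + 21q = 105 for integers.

Step 1: Check solvability.
gcd(21, 21) = 21
Since 21 divides 105, solutions exist.

Step 2: Apply extended Euclidean algorithm to find gcd.
We find integers such that 21*x0 + 21*y0 = 21

Step 3: Scale the particular solution.
Multiply by 105/21 = 5:
p = 0, q = 5

Step 4: Verify.
21*(0) + 21*(5) = 105 = 105 ✓

p = 0, q = 5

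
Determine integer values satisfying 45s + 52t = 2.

Step 1: Check solvability.
gcd(45, 52) = 1
Since 1 divides 2, solutions exist.

Step 2: Apply extended Euclidean algorithm to find gcd.
We find integers such that 45*x0 + 52*y0 = 1

Step 3: Scale the particular solution.
Multiply by 2/1 = 2:
s = -30, t = 26

Step 4: Verify.
45*(-30) + 52*(26) = 2 = 2 ✓

s = -30, t = 26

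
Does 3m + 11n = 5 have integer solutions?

Step 1: Compute gcd(3, 11).
gcd(3, 11) = 1

Step 2: Check divisibility.
Does 1 divide 5? 5 = 1 x 5, so yes.

By the theorem on linear Diophantine equations, 3m + 11n = 5 has integer solutions if and only if gcd(3, 11) divides 5. Since 1 | 5, solutions exist.

Yes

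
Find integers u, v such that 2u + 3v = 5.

Step 1: Check solvability.
gcd(2, 3) = 1
Since 1 divides 5, solutions exist.

Step 2: Apply extended Euclidean algorithm to find gcd.
We find integers such that 2*x0 + 3*y0 = 1

Step 3: Scale the particular solution.
Multiply by 5/1 = 5:
u = -5, v = 5

Step 4: Verify.
2*(-5) + 3*(5) = 5 = 5 ✓

u = -5, v = 5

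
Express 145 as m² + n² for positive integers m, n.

We need to find integers m, n > 0 such that m² + n² = 145.
Trying m = 1: n² = 145 - 1² = 145 - 1 = 144
n = 12
Check: 1² + 12² = 1 + 144 = 145 ✓

145 = 1² + 12²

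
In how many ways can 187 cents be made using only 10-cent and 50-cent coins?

We need non-negative integers (x, y) with 10x + 50y = 187.
For each x from 0 to 18, check if (187 - 10x) is a non-negative multiple of 50.
Solutions (x, y): none
Count: 0

0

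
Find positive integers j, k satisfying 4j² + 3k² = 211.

Try small values of j and check whether (211 - 4j²)/3 is a perfect square.
j = 4: 4·4² = 64, so 3k² = 211 - 64 = 147, giving k² = 49, k = 7.
Check: 4·4² + 3·7² = 64 + 147 = 211 ✓

j = 4, k = 7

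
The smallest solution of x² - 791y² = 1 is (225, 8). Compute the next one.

Solutions to x² - Dy² = 1 are generated by powers of (x₀ + y₀√D).
The next solution satisfies x₁ + y₁√791 = (x₀ + y₀√791)², giving:
x₁ = x₀² + 791y₀² = 225² + 791·8² = 50625 + 50624 = 101249
y₁ = 2x₀y₀ = 2·225·8 = 3600

Verify: 101249² - 791·3600² = 10251360001 - 10251360000 = 1 ✓

x = 101249, y = 3600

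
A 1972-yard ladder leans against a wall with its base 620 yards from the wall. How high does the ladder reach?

The ladder, wall, and ground form a right triangle with hypotenuse 1972 and one leg 620.
By the Pythagorean theorem: h² = 1972² - 620² = 3888784 - 384400 = 3504384
h = √3504384 = 1872 yards

1872 yards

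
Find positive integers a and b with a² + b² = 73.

We need to find integers a, b > 0 such that a² + b² = 73.
Trying a = 3: b² = 73 - 3² = 73 - 9 = 64
b = 8
Check: 3² + 8² = 9 + 64 = 73 ✓

73 = 3² + 8²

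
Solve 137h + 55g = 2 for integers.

Step 1: Check solvability.
gcd(137, 55) = 1
Since 1 divides 2, solutions exist.

Step 2: Apply extended Euclidean algorithm to find gcd.
We find integers such that 137*x0 + 55*y0 = 1

Step 3: Scale the particular solution.
Multiply by 2/1 = 2:
h = -4, g = 10

Step 4: Verify.
137*(-4) + 55*(10) = 2 = 2 ✓

h = -4, g = 10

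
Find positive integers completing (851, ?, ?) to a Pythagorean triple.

We need the other leg and hypotenuse such that 851² + x² = c².
Take x = 420, c = 949: 851² + 420² = 724201 + 176400 = 900601 = 949² ✓
Triple: (851, 420, 949)

(851, 420, 949)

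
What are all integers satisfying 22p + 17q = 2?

Step 1: Compute gcd(22, 17) = 1.
Since 1 divides 2, solutions exist.

Step 2: Find a particular solution using extended Euclidean algorithm.
We get p₀ = 14, q₀ = -18.
Check: 22*14 + 17*-18 = 2 = 2 ✓

Step 3: Write the general solution.
p = 14 + (17/1)t = 14 + 17t
q = -18 - (22/1)t = -18 - 22t
for any integer t.

p = 14 + 17t, q = -18 - 22t for integer t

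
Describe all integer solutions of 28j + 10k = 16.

Step 1: Compute gcd(28, 10) = 2.
Since 2 divides 16, solutions exist.

Step 2: Find a particular solution using extended Euclidean algorithm.
We get j₀ = -8, k₀ = 24.
Check: 28*-8 + 10*24 = 16 = 16 ✓

Step 3: Write the general solution.
j = -8 + (10/2)t = -8 + 5t
k = 24 - (28/2)t = 24 - 14t
for any integer t.

j = -8 + 5t, k = 24 - 14t for integer t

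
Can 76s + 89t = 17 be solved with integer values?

Step 1: Compute gcd(76, 89).
gcd(76, 89) = 1

Step 2: Check divisibility.
Does 1 divide 17? 17 = 1 x 17, so yes.

By the theorem on linear Diophantine equations, 76s + 89t = 17 has integer solutions if and only if gcd(76, 89) divides 17. Since 1 | 17, solutions exist.

Yes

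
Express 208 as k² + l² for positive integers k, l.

We need to find integers k, l > 0 such that k² + l² = 208.
Trying k = 8: l² = 208 - 8² = 208 - 64 = 144
l = 12
Check: 8² + 12² = 64 + 144 = 208 ✓

208 = 8² + 12²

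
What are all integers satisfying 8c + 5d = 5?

Step 1: Compute gcd(8, 5) = 1.
Since 1 divides 5, solutions exist.

Step 2: Find a particular solution using extended Euclidean algorithm.
We get c₀ = 10, d₀ = -15.
Check: 8*10 + 5*-15 = 5 = 5 ✓

Step 3: Write the general solution.
c = 10 + (5/1)t = 10 + 5t
d = -15 - (8/1)t = -15 - 8t
for any integer t.

c = 10 + 5t, d = -15 - 8t for integer t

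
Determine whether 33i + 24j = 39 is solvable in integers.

Step 1: Compute gcd(33, 24).
gcd(33, 24) = 3

Step 2: Check divisibility.
Does 3 divide 39? 39 = 3 x 13, so yes.

By the theorem on linear Diophantine equations, 33i + 24j = 39 has integer solutions if and only if gcd(33, 24) divides 39. Since 3 | 39, solutions exist.

Yes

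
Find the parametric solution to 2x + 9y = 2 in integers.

Step 1: Compute gcd(2, 9) = 1.
Since 1 divides 2, solutions exist.

Step 2: Find a particular solution using extended Euclidean algorithm.
We get x₀ = -8, y₀ = 2.
Check: 2*-8 + 9*2 = 2 = 2 ✓

Step 3: Write the general solution.
x = -8 + (9/1)t = -8 + 9t
y = 2 - (2/1)t = 2 - 2t
for any integer t.

x = -8 + 9t, y = 2 - 2t for integer t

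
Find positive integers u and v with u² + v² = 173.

We need to find integers u, v > 0 such that u² + v² = 173.
Trying u = 2: v² = 173 - 2² = 173 - 4 = 169
v = 13
Check: 2² + 13² = 4 + 169 = 173 ✓

173 = 2² + 13²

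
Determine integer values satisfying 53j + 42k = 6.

Step 1: Check solvability.
gcd(53, 42) = 1
Since 1 divides 6, solutions exist.

Step 2: Apply extended Euclidean algorithm to find gcd.
We find integers such that 53*x0 + 42*y0 = 1

Step 3: Scale the particular solution.
Multiply by 6/1 = 6:
j = -114, k = 144

Step 4: Verify.
53*(-114) + 42*(144) = 6 = 6 ✓

j = -114, k = 144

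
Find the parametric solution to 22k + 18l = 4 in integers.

Step 1: Compute gcd(22, 18) = 2.
Since 2 divides 4, solutions exist.

Step 2: Find a particular solution using extended Euclidean algorithm.
We get k₀ = -8, l₀ = 10.
Check: 22*-8 + 18*10 = 4 = 4 ✓

Step 3: Write the general solution.
k = -8 + (18/2)t = -8 + 9t
l = 10 - (22/2)t = 10 - 11t
for any integer t.

k = -8 + 9t, l = 10 - 11t for integer t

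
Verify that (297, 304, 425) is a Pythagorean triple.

Compute a² + b² = 297² + 304² = 88209 + 92416 = 180625
Compute c² = 425² = 180625
Since 180625 = 180625, confirmed.

Yes, it is a Pythagorean triple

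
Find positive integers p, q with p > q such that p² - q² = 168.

Factor: p² - q² = (p+q)(p-q) = 168.
We need two factors of 168 with the same parity.
Use p+q = 84 and p-q = 2 (product 84·2 = 168).
Adding: 2p = 86, so p = 43.
Subtracting: 2q = 82, so q = 41.
Check: 43² - 41² = 1849 - 1681 = 168 ✓

p = 43, q = 41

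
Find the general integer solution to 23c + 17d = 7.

Step 1: Compute gcd(23, 17) = 1.
Since 1 divides 7, solutions exist.

Step 2: Find a particular solution using extended Euclidean algorithm.
We get c₀ = 21, d₀ = -28.
Check: 23*21 + 17*-28 = 7 = 7 ✓

Step 3: Write the general solution.
c = 21 + (17/1)t = 21 + 17t
d = -28 - (23/1)t = -28 - 23t
for any integer t.

c = 21 + 17t, d = -28 - 23t for integer t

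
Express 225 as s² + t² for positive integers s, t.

We need to find integers s, t > 0 such that s² + t² = 225.
Trying s = 9: t² = 225 - 9² = 225 - 81 = 144
t = 12
Check: 9² + 12² = 81 + 144 = 225 ✓

225 = 9² + 12²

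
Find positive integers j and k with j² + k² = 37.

We need to find integers j, k > 0 such that j² + k² = 37.
Trying j = 1: k² = 37 - 1² = 37 - 1 = 36
k = 6
Check: 1² + 6² = 1 + 36 = 37 ✓

37 = 1² + 6²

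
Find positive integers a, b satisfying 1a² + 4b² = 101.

Try small values of a and check whether (101 - 1a²)/4 is a perfect square.
a = 1: 1·1² = 1, so 4b² = 101 - 1 = 100, giving b² = 25, b = 5.
Check: 1·1² + 4·5² = 1 + 100 = 101 ✓

a = 1, b = 5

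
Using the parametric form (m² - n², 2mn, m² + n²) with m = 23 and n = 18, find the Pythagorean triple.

a = m² - n² = 23² - 18² = 529 - 324 = 205
b = 2mn = 2·23·18 = 828
c = m² + n² = 529 + 324 = 853
Verify: 205² + 828² = 42025 + 685584 = 727609 = 853² ✓

(205, 828, 853)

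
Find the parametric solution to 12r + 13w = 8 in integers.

Step 1: Compute gcd(12, 13) = 1.
Since 1 divides 8, solutions exist.

Step 2: Find a particular solution using extended Euclidean algorithm.
We get r₀ = -8, w₀ = 8.
Check: 12*-8 + 13*8 = 8 = 8 ✓

Step 3: Write the general solution.
r = -8 + (13/1)t = -8 + 13t
w = 8 - (12/1)t = 8 - 12t
for any integer t.

r = -8 + 13t, w = 8 - 12t for integer t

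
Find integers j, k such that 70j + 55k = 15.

Step 1: Check solvability.
gcd(70, 55) = 5
Since 5 divides 15, solutions exist.

Step 2: Apply extended Euclidean algorithm to find gcd.
We find integers such that 70*x0 + 55*y0 = 5

Step 3: Scale the particular solution.
Multiply by 15/5 = 3:
j = 12, k = -15

Step 4: Verify.
70*(12) + 55*(-15) = 15 = 15 ✓

j = 12, k = -15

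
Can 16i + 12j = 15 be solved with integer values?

Step 1: Compute gcd(16, 12).
gcd(16, 12) = 4

Step 2: Check divisibility.
Does 4 divide 15? 15 = 4 x 3 + 3, so no.

By the theorem on linear Diophantine equations, 16i + 12j = 15 has integer solutions if and only if gcd(16, 12) divides 15. Since 4 does not divide 15, no solutions exist.

No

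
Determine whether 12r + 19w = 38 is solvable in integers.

Step 1: Compute gcd(12, 19).
gcd(12, 19) = 1

Step 2: Check divisibility.
Does 1 divide 38? 38 = 1 x 38, so yes.

By the theorem on linear Diophantine equations, 12r + 19w = 38 has integer solutions if and only if gcd(12, 19) divides 38. Since 1 | 38, solutions exist.

Yes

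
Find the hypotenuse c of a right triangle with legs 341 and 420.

c² = a² + b² = 341² + 420² = 116281 + 176400 = 292681
c = 541

541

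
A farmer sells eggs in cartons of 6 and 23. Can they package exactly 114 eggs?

We need non-negative a, b with 6a + 23b = 114.
gcd(6, 23) = 1 divides 114.
Try a = 19: 23b = 114 - 114 = 0, so b = 0.
One way: 19 cartons of 6 and 0 cartons of 23.

Yes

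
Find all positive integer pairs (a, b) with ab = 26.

The positive divisors of 26 are: 1, 2, 13, 26.
Each divisor d gives the pair (d, 26/d):
(1, 26), (2, 13), (13, 2), (26, 1)

(1, 26), (2, 13), (13, 2), (26, 1)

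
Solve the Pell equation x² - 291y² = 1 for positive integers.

We seek the smallest positive integers (x, y) with x² - 291y² = 1, i.e., x² = 291y² + 1.
Try successive y values:
y = 1: x² = 291·1² + 1 = 292, not a perfect square
y = 2: x² = 291·2² + 1 = 1165, not a perfect square
y = 3: x² = 291·3² + 1 = 2620, not a perfect square
... continuing the search (or via continued fractions) ...
y = 17: x² = 291·17² + 1 = 84100, x = 290 ✓

Verify: 290² - 291·17² = 84100 - 84099 = 1 ✓

x = 290, y = 17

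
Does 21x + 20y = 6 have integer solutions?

Step 1: Compute gcd(21, 20).
gcd(21, 20) = 1

Step 2: Check divisibility.
Does 1 divide 6? 6 = 1 x 6, so yes.

By the theorem on linear Diophantine equations, 21x + 20y = 6 has integer solutions if and only if gcd(21, 20) divides 6. Since 1 | 6, solutions exist.

Yes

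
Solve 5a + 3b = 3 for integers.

Step 1: Check solvability.
gcd(5, 3) = 1
Since 1 divides 3, solutions exist.

Step 2: Apply extended Euclidean algorithm to find gcd.
We find integers such that 5*x0 + 3*y0 = 1

Step 3: Scale the particular solution.
Multiply by 3/1 = 3:
a = -3, b = 6

Step 4: Verify.
5*(-3) + 3*(6) = 3 = 3 ✓

a = -3, b = 6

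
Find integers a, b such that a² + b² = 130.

We need to find integers a, b > 0 such that a² + b² = 130.
Trying a = 3: b² = 130 - 3² = 130 - 9 = 121
b = 11
Check: 3² + 11² = 9 + 121 = 130 ✓

130 = 3² + 11²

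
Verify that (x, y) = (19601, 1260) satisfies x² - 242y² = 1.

Compute x² = 19601² = 384199201
Compute 242y² = 242·1260² = 242·1587600 = 384199200
x² - 242y² = 384199201 - 384199200 = 1
Since this equals 1, (19601, 1260) is a solution.

Yes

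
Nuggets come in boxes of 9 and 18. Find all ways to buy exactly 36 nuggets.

We need non-negative integers (x, y) with 9x + 18y = 36.
For each x in 0..4, check if 36 - 9x is a non-negative multiple of 18.
x = 0: 18y = 36, y = 2 ✓
x = 2: 18y = 18, y = 1 ✓
x = 4: 18y = 0, y = 0 ✓

(0 boxes of 9, 2 boxes of 18), (2 boxes of 9, 1 boxes of 18), (4 boxes of 9, 0 boxes of 18)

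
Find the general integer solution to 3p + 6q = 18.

Step 1: Compute gcd(3, 6) = 3.
Since 3 divides 18, solutions exist.

Step 2: Find a particular solution using extended Euclidean algorithm.
We get p₀ = 6, q₀ = 0.
Check: 3*6 + 6*0 = 18 = 18 ✓

Step 3: Write the general solution.
p = 6 + (6/3)t = 6 + 2t
q = 0 - (3/3)t = 0 - 1t
for any integer t.

p = 6 + 2t, q = 0 - 1t for integer t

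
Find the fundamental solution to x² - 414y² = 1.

We seek the smallest positive integers (x, y) with x² - 414y² = 1, i.e., x² = 414y² + 1.
Try successive y values:
y = 1: x² = 414·1² + 1 = 415, not a perfect square
y = 2: x² = 414·2² + 1 = 1657, not a perfect square
y = 3: x² = 414·3² + 1 = 3727, not a perfect square
... continuing the search (or via continued fractions) ...
y = 1196: x² = 414·1196² + 1 = 592192225, x = 24335 ✓

Verify: 24335² - 414·1196² = 592192225 - 592192224 = 1 ✓

x = 24335, y = 1196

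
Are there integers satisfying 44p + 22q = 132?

Step 1: Compute gcd(44, 22).
gcd(44, 22) = 22

Step 2: Check divisibility.
Does 22 divide 132? 132 = 22 x 6, so yes.

By the theorem on linear Diophantine equations, 44p + 22q = 132 has integer solutions if and only if gcd(44, 22) divides 132. Since 22 | 132, solutions exist.

Yes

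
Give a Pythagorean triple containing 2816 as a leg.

We need the other leg and hypotenuse such that 2816² + x² = c².
Take x = 1080, c = 3016: 2816² + 1080² = 7929856 + 1166400 = 9096256 = 3016² ✓
Triple: (1080, 2816, 3016)

(1080, 2816, 3016)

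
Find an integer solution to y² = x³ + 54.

Try small integer x values and check whether x³ + 54 is a perfect square.
x = 3: x³ + 54 = 3³ + 54 = 27 + 54 = 81
Is 81 a perfect square? 9² = 81 ✓
So (x, y) = (3, 9) is a solution.

x = 3, y = 9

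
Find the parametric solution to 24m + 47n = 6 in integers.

Step 1: Compute gcd(24, 47) = 1.
Since 1 divides 6, solutions exist.

Step 2: Find a particular solution using extended Euclidean algorithm.
We get m₀ = 12, n₀ = -6.
Check: 24*12 + 47*-6 = 6 = 6 ✓

Step 3: Write the general solution.
m = 12 + (47/1)t = 12 + 47t
n = -6 - (24/1)t = -6 - 24t
for any integer t.

m = 12 + 47t, n = -6 - 24t for integer t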